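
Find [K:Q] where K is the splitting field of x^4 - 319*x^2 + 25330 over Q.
[K:Q] = 4

f factors as (x^2 - 170)(x^2 - 149); the splitting field is K = Q(sqrt(170), sqrt(149)). Since 170, 149, and 25330 are all non-squares in Q, the three subfields Q(sqrt(170)), Q(sqrt(149)), Q(sqrt(25330)) are distinct degree-2 extensions, so [K:Q] = 4 (Klein four Galois group).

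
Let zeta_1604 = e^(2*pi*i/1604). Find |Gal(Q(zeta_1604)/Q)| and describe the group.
|Gal(Q(zeta_1604)/Q)| = phi(1604) = 800; group ≅ (Z/1604Z)^* ≅ Z/2Z × Z/400Z

The n-th cyclotomic polynomial Φ_1604(x) is the minimal polynomial of zeta_1604 over Q and has degree phi(1604) = 800. So Q(zeta_1604) is a degree-800 Galois extension with Galois group (Z/1604Z)^*. By CRT, (Z/1604Z)^* ≅ (Z/4Z)^* × (Z/401Z)^*. Each prime-power unit group is (Z/4Z)^* ≅ Z/2Z; (Z/401Z)^* ≅ Z/400Z. Hence Gal(Q(zeta_1604)/Q) ≅ Z/2Z × Z/400Z.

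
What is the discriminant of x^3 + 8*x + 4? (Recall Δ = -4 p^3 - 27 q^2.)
Δ = -2480

For a depressed cubic x^3 + p x + q the discriminant is Δ = -4 p^3 - 27 q^2 = -4*(8)^3 - 27*(4)^2 = -2048 - 432 = -2480.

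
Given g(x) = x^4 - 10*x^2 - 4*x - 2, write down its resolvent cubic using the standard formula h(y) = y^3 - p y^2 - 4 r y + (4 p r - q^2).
h(y) = y^3 + 10*y^2 + 8*y + 64

Identify coefficients: p = -10, q = -4, r = -2.
Plug into h(y) = y^3 - p y^2 - 4 r y + (4 p r - q^2):
  h(y) = y^3 - (-10) y^2 - 4*(-2) y + (4*(-10)*(-2) - (-4)^2)
       = y^3 + (10) y^2 + (8) y + (64).
Simplifying: h(y) = y^3 + 10*y^2 + 8*y + 64.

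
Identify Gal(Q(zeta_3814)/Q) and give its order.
|Gal(Q(zeta_3814)/Q)| = phi(3814) = 1906; group ≅ (Z/3814Z)^* ≅ Z/1906Z

The n-th cyclotomic polynomial Φ_3814(x) is the minimal polynomial of zeta_3814 over Q and has degree phi(3814) = 1906. So Q(zeta_3814) is a degree-1906 Galois extension with Galois group (Z/3814Z)^*. By CRT, (Z/3814Z)^* ≅ (Z/2Z)^* × (Z/1907Z)^*. Each prime-power unit group is (Z/2Z)^* ≅ trivial group (order 1); (Z/1907Z)^* ≅ Z/1906Z. Hence Gal(Q(zeta_3814)/Q) ≅ Z/1906Z.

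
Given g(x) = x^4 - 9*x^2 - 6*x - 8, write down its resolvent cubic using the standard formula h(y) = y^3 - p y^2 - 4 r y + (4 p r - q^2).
h(y) = y^3 + 9*y^2 + 32*y + 252

Identify coefficients: p = -9, q = -6, r = -8.
Plug into h(y) = y^3 - p y^2 - 4 r y + (4 p r - q^2):
  h(y) = y^3 - (-9) y^2 - 4*(-8) y + (4*(-9)*(-8) - (-6)^2)
       = y^3 + (9) y^2 + (32) y + (252).
Simplifying: h(y) = y^3 + 9*y^2 + 32*y + 252.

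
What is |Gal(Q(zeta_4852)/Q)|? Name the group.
|Gal(Q(zeta_4852)/Q)| = phi(4852) = 2424; group ≅ (Z/4852Z)^* ≅ Z/2Z × Z/1212Z

The n-th cyclotomic polynomial Φ_4852(x) is the minimal polynomial of zeta_4852 over Q and has degree phi(4852) = 2424. So Q(zeta_4852) is a degree-2424 Galois extension with Galois group (Z/4852Z)^*. By CRT, (Z/4852Z)^* ≅ (Z/4Z)^* × (Z/1213Z)^*. Each prime-power unit group is (Z/4Z)^* ≅ Z/2Z; (Z/1213Z)^* ≅ Z/1212Z. Hence Gal(Q(zeta_4852)/Q) ≅ Z/2Z × Z/1212Z.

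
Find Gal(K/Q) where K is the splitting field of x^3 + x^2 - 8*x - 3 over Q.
Gal(K/Q) = S_3 (symmetric group of order 6)

Compute the discriminant of x^3 + (1)*x^2 + (-8)*x + (-3): Δ = 2313. Since Δ is not a rational square, the Galois group is not contained in A_3; it must be the full S_3 (irreducibility of the cubic rules out anything smaller).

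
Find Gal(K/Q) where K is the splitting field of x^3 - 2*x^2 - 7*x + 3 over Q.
Gal(K/Q) = S_3 (symmetric group of order 6)

Compute the discriminant of x^3 + (-2)*x^2 + (-7)*x + (3): Δ = 2177. Since Δ is not a rational square, the Galois group is not contained in A_3; it must be the full S_3 (irreducibility of the cubic rules out anything smaller).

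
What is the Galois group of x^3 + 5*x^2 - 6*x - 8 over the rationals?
Gal(K/Q) = S_3 (symmetric group of order 6)

Compute the discriminant of x^3 + (5)*x^2 + (-6)*x + (-8): Δ = 8356. Since Δ is not a rational square, the Galois group is not contained in A_3; it must be the full S_3 (irreducibility of the cubic rules out anything smaller).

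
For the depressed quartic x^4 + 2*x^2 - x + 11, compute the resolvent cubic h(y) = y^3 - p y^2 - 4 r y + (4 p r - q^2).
h(y) = y^3 - 2*y^2 - 44*y + 87

Identify coefficients: p = 2, q = -1, r = 11.
Plug into h(y) = y^3 - p y^2 - 4 r y + (4 p r - q^2):
  h(y) = y^3 - (2) y^2 - 4*(11) y + (4*(2)*(11) - (-1)^2)
       = y^3 + (-2) y^2 + (-44) y + (87).
Simplifying: h(y) = y^3 - 2*y^2 - 44*y + 87.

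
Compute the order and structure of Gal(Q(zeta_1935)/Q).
|Gal(Q(zeta_1935)/Q)| = phi(1935) = 1008; group ≅ (Z/1935Z)^* ≅ Z/4Z × Z/6Z × Z/42Z

The n-th cyclotomic polynomial Φ_1935(x) is the minimal polynomial of zeta_1935 over Q and has degree phi(1935) = 1008. So Q(zeta_1935) is a degree-1008 Galois extension with Galois group (Z/1935Z)^*. By CRT, (Z/1935Z)^* ≅ (Z/9Z)^* × (Z/5Z)^* × (Z/43Z)^*. Each prime-power unit group is (Z/9Z)^* ≅ Z/6Z; (Z/5Z)^* ≅ Z/4Z; (Z/43Z)^* ≅ Z/42Z. Hence Gal(Q(zeta_1935)/Q) ≅ Z/4Z × Z/6Z × Z/42Z.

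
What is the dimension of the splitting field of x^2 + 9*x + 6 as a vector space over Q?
[K:Q] = 2

The discriminant of x^2 + (9)*x + (6) is b^2 - 4c = 81 - (24) = 57. Since 57 is not a perfect square in Q, the polynomial is irreducible over Q. Its two roots generate a degree-2 extension, so [K:Q] = 2.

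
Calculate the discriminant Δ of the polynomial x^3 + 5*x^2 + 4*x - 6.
Δ = 12

For x^3 + a x^2 + b x + c the discriminant is Δ = 18 a b c - 4 a^3 c + a^2 b^2 - 4 b^3 - 27 c^2.
Plug a = 5, b = 4, c = -6:
  18*(5)*(4)*(-6) - 4*(5)^3*(-6) + (5)^2*(4)^2 - 4*(4)^3 - 27*(-6)^2
  = -2160 + (3000) + 400 + (-256) + (-972)
  = 12.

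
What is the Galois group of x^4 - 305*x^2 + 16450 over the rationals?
Gal(K/Q) = V_4 (Klein four-group, Z/2Z × Z/2Z)

f factors as (x^2 - 235)(x^2 - 70), so the splitting field is K = Q(sqrt(235), sqrt(70)). The elements 235, 70, 16450 are all non-squares in Q, so sqrt(235) and sqrt(70) generate independent quadratic extensions. Thus [K:Q] = 4 and Gal(K/Q) is generated by the two order-2 automorphisms sqrt(235) ↦ -sqrt(235) and sqrt(70) ↦ -sqrt(70), giving V_4.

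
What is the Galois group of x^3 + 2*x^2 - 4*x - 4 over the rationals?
Gal(K/Q) = S_3 (symmetric group of order 6)

Compute the discriminant of x^3 + (2)*x^2 + (-4)*x + (-4): Δ = 592. Since Δ is not a rational square, the Galois group is not contained in A_3; it must be the full S_3 (irreducibility of the cubic rules out anything smaller).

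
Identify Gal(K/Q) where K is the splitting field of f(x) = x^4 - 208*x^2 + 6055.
Gal(K/Q) = V_4 (Klein four-group, Z/2Z × Z/2Z)

f factors as (x^2 - 173)(x^2 - 35), so the splitting field is K = Q(sqrt(173), sqrt(35)). The elements 173, 35, 6055 are all non-squares in Q, so sqrt(173) and sqrt(35) generate independent quadratic extensions. Thus [K:Q] = 4 and Gal(K/Q) is generated by the two order-2 automorphisms sqrt(173) ↦ -sqrt(173) and sqrt(35) ↦ -sqrt(35), giving V_4.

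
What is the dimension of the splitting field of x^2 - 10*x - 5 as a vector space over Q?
[K:Q] = 2

The discriminant of x^2 + (-10)*x + (-5) is b^2 - 4c = 100 - (-20) = 120. Since 120 is not a perfect square in Q, the polynomial is irreducible over Q. Its two roots generate a degree-2 extension, so [K:Q] = 2.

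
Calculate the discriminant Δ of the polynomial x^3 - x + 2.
Δ = -104

For a depressed cubic x^3 + p x + q the discriminant is Δ = -4 p^3 - 27 q^2 = -4*(-1)^3 - 27*(2)^2 = 4 - 108 = -104.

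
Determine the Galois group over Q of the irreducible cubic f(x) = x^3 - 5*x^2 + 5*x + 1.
Gal(K/Q) = S_3 (symmetric group of order 6)

Compute the discriminant of x^3 + (-5)*x^2 + (5)*x + (1): Δ = 148. Since Δ is not a rational square, the Galois group is not contained in A_3; it must be the full S_3 (irreducibility of the cubic rules out anything smaller).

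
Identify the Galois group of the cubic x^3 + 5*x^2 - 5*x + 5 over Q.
Gal(K/Q) = S_3 (symmetric group of order 6)

Compute the discriminant of x^3 + (5)*x^2 + (-5)*x + (5): Δ = -4300. Since Δ is not a rational square, the Galois group is not contained in A_3; it must be the full S_3 (irreducibility of the cubic rules out anything smaller).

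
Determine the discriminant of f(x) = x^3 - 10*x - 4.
Δ = 3568

For a depressed cubic x^3 + p x + q the discriminant is Δ = -4 p^3 - 27 q^2 = -4*(-10)^3 - 27*(-4)^2 = 4000 - 432 = 3568.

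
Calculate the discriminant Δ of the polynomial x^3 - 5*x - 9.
Δ = -1687

For a depressed cubic x^3 + p x + q the discriminant is Δ = -4 p^3 - 27 q^2 = -4*(-5)^3 - 27*(-9)^2 = 500 - 2187 = -1687.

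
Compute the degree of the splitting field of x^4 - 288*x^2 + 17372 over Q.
[K:Q] = 4

f factors as (x^2 - 86)(x^2 - 202); the splitting field is K = Q(sqrt(86), sqrt(202)). Since 86, 202, and 17372 are all non-squares in Q, the three subfields Q(sqrt(86)), Q(sqrt(202)), Q(sqrt(17372)) are distinct degree-2 extensions, so [K:Q] = 4 (Klein four Galois group).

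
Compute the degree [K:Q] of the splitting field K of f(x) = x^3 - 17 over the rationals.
[K:Q] = 6

x^3 - 17 has one real root r = 17^(1/3) and two complex roots r*zeta_3, r*zeta_3^2 where zeta_3 = e^(2*pi*i/3). The splitting field is Q(r, zeta_3). [Q(r):Q] = 3 and [Q(zeta_3):Q] = 2 with gcd = 1, so [Q(r, zeta_3):Q] = 3 * 2 = 6.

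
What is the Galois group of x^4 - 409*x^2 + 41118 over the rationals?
Gal(K/Q) = V_4 (Klein four-group, Z/2Z × Z/2Z)

f factors as (x^2 - 178)(x^2 - 231), so the splitting field is K = Q(sqrt(178), sqrt(231)). The elements 178, 231, 41118 are all non-squares in Q, so sqrt(178) and sqrt(231) generate independent quadratic extensions. Thus [K:Q] = 4 and Gal(K/Q) is generated by the two order-2 automorphisms sqrt(178) ↦ -sqrt(178) and sqrt(231) ↦ -sqrt(231), giving V_4.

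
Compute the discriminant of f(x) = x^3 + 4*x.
Δ = -256

For a depressed cubic x^3 + p x + q the discriminant is Δ = -4 p^3 - 27 q^2 = -4*(4)^3 - 27*(0)^2 = -256 - 0 = -256.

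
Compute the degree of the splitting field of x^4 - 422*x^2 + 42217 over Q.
[K:Q] = 4

f factors as (x^2 - 163)(x^2 - 259); the splitting field is K = Q(sqrt(163), sqrt(259)). Since 163, 259, and 42217 are all non-squares in Q, the three subfields Q(sqrt(163)), Q(sqrt(259)), Q(sqrt(42217)) are distinct degree-2 extensions, so [K:Q] = 4 (Klein four Galois group).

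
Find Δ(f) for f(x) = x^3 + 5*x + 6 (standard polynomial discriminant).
Δ = -1472

For a depressed cubic x^3 + p x + q the discriminant is Δ = -4 p^3 - 27 q^2 = -4*(5)^3 - 27*(6)^2 = -500 - 972 = -1472.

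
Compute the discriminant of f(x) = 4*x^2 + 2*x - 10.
Δ = 164

For a quadratic a x^2 + b x + c the discriminant is Δ = b^2 - 4ac = (2)^2 - 4*(4)*(-10) = 4 - (-160) = 164.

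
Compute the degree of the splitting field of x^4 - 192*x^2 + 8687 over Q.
[K:Q] = 4

f factors as (x^2 - 73)(x^2 - 119); the splitting field is K = Q(sqrt(73), sqrt(119)). Since 73, 119, and 8687 are all non-squares in Q, the three subfields Q(sqrt(73)), Q(sqrt(119)), Q(sqrt(8687)) are distinct degree-2 extensions, so [K:Q] = 4 (Klein four Galois group).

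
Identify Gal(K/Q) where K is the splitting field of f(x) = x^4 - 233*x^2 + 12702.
Gal(K/Q) = V_4 (Klein four-group, Z/2Z × Z/2Z)

f factors as (x^2 - 87)(x^2 - 146), so the splitting field is K = Q(sqrt(87), sqrt(146)). The elements 87, 146, 12702 are all non-squares in Q, so sqrt(87) and sqrt(146) generate independent quadratic extensions. Thus [K:Q] = 4 and Gal(K/Q) is generated by the two order-2 automorphisms sqrt(87) ↦ -sqrt(87) and sqrt(146) ↦ -sqrt(146), giving V_4.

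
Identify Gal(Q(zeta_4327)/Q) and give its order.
|Gal(Q(zeta_4327)/Q)| = phi(4327) = 4326; group ≅ (Z/4327Z)^* ≅ Z/4326Z

The n-th cyclotomic polynomial Φ_4327(x) is the minimal polynomial of zeta_4327 over Q and has degree phi(4327) = 4326. So Q(zeta_4327) is a degree-4326 Galois extension with Galois group (Z/4327Z)^*. (Z/4327Z)^* is cyclic since 4327 is an odd prime power (or 4). Hence Gal(Q(zeta_4327)/Q) ≅ Z/4326Z.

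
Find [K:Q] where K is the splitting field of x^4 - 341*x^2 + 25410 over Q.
[K:Q] = 4

f factors as (x^2 - 110)(x^2 - 231); the splitting field is K = Q(sqrt(110), sqrt(231)). Since 110, 231, and 25410 are all non-squares in Q, the three subfields Q(sqrt(110)), Q(sqrt(231)), Q(sqrt(25410)) are distinct degree-2 extensions, so [K:Q] = 4 (Klein four Galois group).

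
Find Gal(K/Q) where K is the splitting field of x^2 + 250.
Gal(K/Q) = Z/2Z (cyclic of order 2)

x^2 + 250 is irreducible over Q since -250 is not a rational square. The splitting field Q(sqrt(-250)) has degree 2 over Q, and its unique nontrivial automorphism is sqrt(-250) ↦ -sqrt(-250). Hence Gal(Q(sqrt(-250))/Q) = Z/2Z.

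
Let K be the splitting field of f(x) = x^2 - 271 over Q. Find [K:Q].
[K:Q] = 2

The polynomial x^2 - 271 is irreducible over Q since 271 is not a perfect square. Its splitting field is Q(sqrt(271)), which has degree 2 over Q.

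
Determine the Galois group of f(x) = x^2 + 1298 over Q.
Gal(K/Q) = Z/2Z (cyclic of order 2)

x^2 + 1298 is irreducible over Q since -1298 is not a rational square. The splitting field Q(sqrt(-1298)) has degree 2 over Q, and its unique nontrivial automorphism is sqrt(-1298) ↦ -sqrt(-1298). Hence Gal(Q(sqrt(-1298))/Q) = Z/2Z.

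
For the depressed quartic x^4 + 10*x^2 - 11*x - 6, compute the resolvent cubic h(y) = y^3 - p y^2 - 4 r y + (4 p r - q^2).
h(y) = y^3 - 10*y^2 + 24*y - 361

Identify coefficients: p = 10, q = -11, r = -6.
Plug into h(y) = y^3 - p y^2 - 4 r y + (4 p r - q^2):
  h(y) = y^3 - (10) y^2 - 4*(-6) y + (4*(10)*(-6) - (-11)^2)
       = y^3 + (-10) y^2 + (24) y + (-361).
Simplifying: h(y) = y^3 - 10*y^2 + 24*y - 361.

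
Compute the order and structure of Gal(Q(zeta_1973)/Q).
|Gal(Q(zeta_1973)/Q)| = phi(1973) = 1972; group ≅ (Z/1973Z)^* ≅ Z/1972Z

The n-th cyclotomic polynomial Φ_1973(x) is the minimal polynomial of zeta_1973 over Q and has degree phi(1973) = 1972. So Q(zeta_1973) is a degree-1972 Galois extension with Galois group (Z/1973Z)^*. (Z/1973Z)^* is cyclic since 1973 is an odd prime power (or 4). Hence Gal(Q(zeta_1973)/Q) ≅ Z/1972Z.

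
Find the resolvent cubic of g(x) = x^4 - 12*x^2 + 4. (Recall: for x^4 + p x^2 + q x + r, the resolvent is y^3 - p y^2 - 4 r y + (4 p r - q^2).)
h(y) = y^3 + 12*y^2 - 16*y - 192

Identify coefficients: p = -12, q = 0, r = 4.
Plug into h(y) = y^3 - p y^2 - 4 r y + (4 p r - q^2):
  h(y) = y^3 - (-12) y^2 - 4*(4) y + (4*(-12)*(4) - (0)^2)
       = y^3 + (12) y^2 + (-16) y + (-192).
Simplifying: h(y) = y^3 + 12*y^2 - 16*y - 192.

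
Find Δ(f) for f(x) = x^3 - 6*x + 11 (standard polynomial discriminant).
Δ = -2403

For a depressed cubic x^3 + p x + q the discriminant is Δ = -4 p^3 - 27 q^2 = -4*(-6)^3 - 27*(11)^2 = 864 - 3267 = -2403.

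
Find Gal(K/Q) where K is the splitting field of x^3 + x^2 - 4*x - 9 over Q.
Gal(K/Q) = S_3 (symmetric group of order 6)

Compute the discriminant of x^3 + (1)*x^2 + (-4)*x + (-9): Δ = -1231. Since Δ is not a rational square, the Galois group is not contained in A_3; it must be the full S_3 (irreducibility of the cubic rules out anything smaller).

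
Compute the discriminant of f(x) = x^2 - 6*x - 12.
Δ = 84

For a quadratic a x^2 + b x + c the discriminant is Δ = b^2 - 4ac = (-6)^2 - 4*(1)*(-12) = 36 - (-48) = 84.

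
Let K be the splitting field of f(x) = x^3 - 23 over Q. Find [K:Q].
[K:Q] = 6

x^3 - 23 has one real root r = 23^(1/3) and two complex roots r*zeta_3, r*zeta_3^2 where zeta_3 = e^(2*pi*i/3). The splitting field is Q(r, zeta_3). [Q(r):Q] = 3 and [Q(zeta_3):Q] = 2 with gcd = 1, so [Q(r, zeta_3):Q] = 3 * 2 = 6.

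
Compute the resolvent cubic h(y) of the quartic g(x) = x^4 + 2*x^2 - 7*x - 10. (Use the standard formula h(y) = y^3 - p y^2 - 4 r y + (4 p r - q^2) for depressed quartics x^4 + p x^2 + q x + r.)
h(y) = y^3 - 2*y^2 + 40*y - 129

Identify coefficients: p = 2, q = -7, r = -10.
Plug into h(y) = y^3 - p y^2 - 4 r y + (4 p r - q^2):
  h(y) = y^3 - (2) y^2 - 4*(-10) y + (4*(2)*(-10) - (-7)^2)
       = y^3 + (-2) y^2 + (40) y + (-129).
Simplifying: h(y) = y^3 - 2*y^2 + 40*y - 129.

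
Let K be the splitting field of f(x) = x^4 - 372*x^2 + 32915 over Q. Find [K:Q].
[K:Q] = 4

f factors as (x^2 - 227)(x^2 - 145); the splitting field is K = Q(sqrt(227), sqrt(145)). Since 227, 145, and 32915 are all non-squares in Q, the three subfields Q(sqrt(227)), Q(sqrt(145)), Q(sqrt(32915)) are distinct degree-2 extensions, so [K:Q] = 4 (Klein four Galois group).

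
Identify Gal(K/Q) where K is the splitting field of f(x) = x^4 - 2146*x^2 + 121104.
Gal(K/Q) = Z/2Z (cyclic of order 2)

f factors as (x^2 - 58)(x^2 - 2088), so the splitting field is K = Q(sqrt(58), sqrt(2088)). The squarefree part of 58 is 58 and the squarefree part of 2088 is also 58, so sqrt(58) and sqrt(2088) are both rational multiples of sqrt(58). Hence Q(sqrt(58)) = Q(sqrt(2088)) = Q(sqrt(58)), and the splitting field collapses to a single degree-2 extension with Galois group Z/2Z.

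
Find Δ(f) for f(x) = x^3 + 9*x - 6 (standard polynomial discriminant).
Δ = -3888

For a depressed cubic x^3 + p x + q the discriminant is Δ = -4 p^3 - 27 q^2 = -4*(9)^3 - 27*(-6)^2 = -2916 - 972 = -3888.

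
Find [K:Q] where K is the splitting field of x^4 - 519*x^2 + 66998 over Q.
[K:Q] = 4

f factors as (x^2 - 278)(x^2 - 241); the splitting field is K = Q(sqrt(278), sqrt(241)). Since 278, 241, and 66998 are all non-squares in Q, the three subfields Q(sqrt(278)), Q(sqrt(241)), Q(sqrt(66998)) are distinct degree-2 extensions, so [K:Q] = 4 (Klein four Galois group).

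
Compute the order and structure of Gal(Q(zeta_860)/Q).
|Gal(Q(zeta_860)/Q)| = phi(860) = 336; group ≅ (Z/860Z)^* ≅ Z/2Z × Z/4Z × Z/42Z

The n-th cyclotomic polynomial Φ_860(x) is the minimal polynomial of zeta_860 over Q and has degree phi(860) = 336. So Q(zeta_860) is a degree-336 Galois extension with Galois group (Z/860Z)^*. By CRT, (Z/860Z)^* ≅ (Z/4Z)^* × (Z/5Z)^* × (Z/43Z)^*. Each prime-power unit group is (Z/4Z)^* ≅ Z/2Z; (Z/5Z)^* ≅ Z/4Z; (Z/43Z)^* ≅ Z/42Z. Hence Gal(Q(zeta_860)/Q) ≅ Z/2Z × Z/4Z × Z/42Z.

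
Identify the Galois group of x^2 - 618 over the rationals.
Gal(K/Q) = Z/2Z (cyclic of order 2)

x^2 - 618 is irreducible over Q since 618 is not a rational square. The splitting field Q(sqrt(618)) has degree 2 over Q, and its unique nontrivial automorphism is sqrt(618) ↦ -sqrt(618). Hence Gal(Q(sqrt(618))/Q) = Z/2Z.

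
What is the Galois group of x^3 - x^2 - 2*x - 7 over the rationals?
Gal(K/Q) = S_3 (symmetric group of order 6)

Compute the discriminant of x^3 + (-1)*x^2 + (-2)*x + (-7): Δ = -1567. Since Δ is not a rational square, the Galois group is not contained in A_3; it must be the full S_3 (irreducibility of the cubic rules out anything smaller).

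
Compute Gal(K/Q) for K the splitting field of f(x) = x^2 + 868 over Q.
Gal(K/Q) = Z/2Z (cyclic of order 2)

x^2 + 868 is irreducible over Q since -868 is not a rational square. The splitting field Q(sqrt(-868)) has degree 2 over Q, and its unique nontrivial automorphism is sqrt(-868) ↦ -sqrt(-868). Hence Gal(Q(sqrt(-868))/Q) = Z/2Z.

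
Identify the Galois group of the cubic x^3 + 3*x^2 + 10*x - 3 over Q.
Gal(K/Q) = S_3 (symmetric group of order 6)

Compute the discriminant of x^3 + (3)*x^2 + (10)*x + (-3): Δ = -4639. Since Δ is not a rational square, the Galois group is not contained in A_3; it must be the full S_3 (irreducibility of the cubic rules out anything smaller).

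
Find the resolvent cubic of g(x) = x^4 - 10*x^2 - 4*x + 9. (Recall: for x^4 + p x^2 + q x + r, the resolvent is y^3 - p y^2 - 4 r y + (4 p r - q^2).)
h(y) = y^3 + 10*y^2 - 36*y - 376

Identify coefficients: p = -10, q = -4, r = 9.
Plug into h(y) = y^3 - p y^2 - 4 r y + (4 p r - q^2):
  h(y) = y^3 - (-10) y^2 - 4*(9) y + (4*(-10)*(9) - (-4)^2)
       = y^3 + (10) y^2 + (-36) y + (-376).
Simplifying: h(y) = y^3 + 10*y^2 - 36*y - 376.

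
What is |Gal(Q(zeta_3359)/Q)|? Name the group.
|Gal(Q(zeta_3359)/Q)| = phi(3359) = 3358; group ≅ (Z/3359Z)^* ≅ Z/3358Z

The n-th cyclotomic polynomial Φ_3359(x) is the minimal polynomial of zeta_3359 over Q and has degree phi(3359) = 3358. So Q(zeta_3359) is a degree-3358 Galois extension with Galois group (Z/3359Z)^*. (Z/3359Z)^* is cyclic since 3359 is an odd prime power (or 4). Hence Gal(Q(zeta_3359)/Q) ≅ Z/3358Z.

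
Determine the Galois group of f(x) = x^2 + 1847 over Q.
Gal(K/Q) = Z/2Z (cyclic of order 2)

x^2 + 1847 is irreducible over Q since -1847 is not a rational square. The splitting field Q(sqrt(-1847)) has degree 2 over Q, and its unique nontrivial automorphism is sqrt(-1847) ↦ -sqrt(-1847). Hence Gal(Q(sqrt(-1847))/Q) = Z/2Z.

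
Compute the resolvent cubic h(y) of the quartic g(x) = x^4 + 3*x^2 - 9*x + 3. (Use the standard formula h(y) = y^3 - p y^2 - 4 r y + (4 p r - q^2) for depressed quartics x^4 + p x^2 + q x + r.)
h(y) = y^3 - 3*y^2 - 12*y - 45

Identify coefficients: p = 3, q = -9, r = 3.
Plug into h(y) = y^3 - p y^2 - 4 r y + (4 p r - q^2):
  h(y) = y^3 - (3) y^2 - 4*(3) y + (4*(3)*(3) - (-9)^2)
       = y^3 + (-3) y^2 + (-12) y + (-45).
Simplifying: h(y) = y^3 - 3*y^2 - 12*y - 45.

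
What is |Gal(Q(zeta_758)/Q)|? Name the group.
|Gal(Q(zeta_758)/Q)| = phi(758) = 378; group ≅ (Z/758Z)^* ≅ Z/378Z

The n-th cyclotomic polynomial Φ_758(x) is the minimal polynomial of zeta_758 over Q and has degree phi(758) = 378. So Q(zeta_758) is a degree-378 Galois extension with Galois group (Z/758Z)^*. By CRT, (Z/758Z)^* ≅ (Z/2Z)^* × (Z/379Z)^*. Each prime-power unit group is (Z/2Z)^* ≅ trivial group (order 1); (Z/379Z)^* ≅ Z/378Z. Hence Gal(Q(zeta_758)/Q) ≅ Z/378Z.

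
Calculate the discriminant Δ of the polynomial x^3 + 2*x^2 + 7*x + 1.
Δ = -983

For x^3 + a x^2 + b x + c the discriminant is Δ = 18 a b c - 4 a^3 c + a^2 b^2 - 4 b^3 - 27 c^2.
Plug a = 2, b = 7, c = 1:
  18*(2)*(7)*(1) - 4*(2)^3*(1) + (2)^2*(7)^2 - 4*(7)^3 - 27*(1)^2
  = 252 + (-32) + 196 + (-1372) + (-27)
  = -983.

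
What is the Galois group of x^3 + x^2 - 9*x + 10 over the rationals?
Gal(K/Q) = S_3 (symmetric group of order 6)

Compute the discriminant of x^3 + (1)*x^2 + (-9)*x + (10): Δ = -1363. Since Δ is not a rational square, the Galois group is not contained in A_3; it must be the full S_3 (irreducibility of the cubic rules out anything smaller).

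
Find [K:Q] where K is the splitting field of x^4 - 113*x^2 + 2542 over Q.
[K:Q] = 4

f factors as (x^2 - 82)(x^2 - 31); the splitting field is K = Q(sqrt(82), sqrt(31)). Since 82, 31, and 2542 are all non-squares in Q, the three subfields Q(sqrt(82)), Q(sqrt(31)), Q(sqrt(2542)) are distinct degree-2 extensions, so [K:Q] = 4 (Klein four Galois group).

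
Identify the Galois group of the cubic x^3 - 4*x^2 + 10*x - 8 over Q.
Gal(K/Q) = S_3 (symmetric group of order 6)

Compute the discriminant of x^3 + (-4)*x^2 + (10)*x + (-8): Δ = -416. Since Δ is not a rational square, the Galois group is not contained in A_3; it must be the full S_3 (irreducibility of the cubic rules out anything smaller).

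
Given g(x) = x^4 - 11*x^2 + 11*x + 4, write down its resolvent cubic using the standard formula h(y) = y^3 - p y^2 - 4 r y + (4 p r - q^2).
h(y) = y^3 + 11*y^2 - 16*y - 297

Identify coefficients: p = -11, q = 11, r = 4.
Plug into h(y) = y^3 - p y^2 - 4 r y + (4 p r - q^2):
  h(y) = y^3 - (-11) y^2 - 4*(4) y + (4*(-11)*(4) - (11)^2)
       = y^3 + (11) y^2 + (-16) y + (-297).
Simplifying: h(y) = y^3 + 11*y^2 - 16*y - 297.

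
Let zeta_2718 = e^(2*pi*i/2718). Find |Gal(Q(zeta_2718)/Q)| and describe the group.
|Gal(Q(zeta_2718)/Q)| = phi(2718) = 900; group ≅ (Z/2718Z)^* ≅ Z/6Z × Z/150Z

The n-th cyclotomic polynomial Φ_2718(x) is the minimal polynomial of zeta_2718 over Q and has degree phi(2718) = 900. So Q(zeta_2718) is a degree-900 Galois extension with Galois group (Z/2718Z)^*. By CRT, (Z/2718Z)^* ≅ (Z/2Z)^* × (Z/9Z)^* × (Z/151Z)^*. Each prime-power unit group is (Z/2Z)^* ≅ trivial group (order 1); (Z/9Z)^* ≅ Z/6Z; (Z/151Z)^* ≅ Z/150Z. Hence Gal(Q(zeta_2718)/Q) ≅ Z/6Z × Z/150Z.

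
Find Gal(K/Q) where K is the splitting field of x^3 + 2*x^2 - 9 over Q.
Gal(K/Q) = S_3 (symmetric group of order 6)

Compute the discriminant of x^3 + (2)*x^2 + (0)*x + (-9): Δ = -1899. Since Δ is not a rational square, the Galois group is not contained in A_3; it must be the full S_3 (irreducibility of the cubic rules out anything smaller).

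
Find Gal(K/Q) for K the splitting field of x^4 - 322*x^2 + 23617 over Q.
Gal(K/Q) = V_4 (Klein four-group, Z/2Z × Z/2Z)

f factors as (x^2 - 113)(x^2 - 209), so the splitting field is K = Q(sqrt(113), sqrt(209)). The elements 113, 209, 23617 are all non-squares in Q, so sqrt(113) and sqrt(209) generate independent quadratic extensions. Thus [K:Q] = 4 and Gal(K/Q) is generated by the two order-2 automorphisms sqrt(113) ↦ -sqrt(113) and sqrt(209) ↦ -sqrt(209), giving V_4.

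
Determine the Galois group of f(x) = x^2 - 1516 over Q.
Gal(K/Q) = Z/2Z (cyclic of order 2)

x^2 - 1516 is irreducible over Q since 1516 is not a rational square. The splitting field Q(sqrt(1516)) has degree 2 over Q, and its unique nontrivial automorphism is sqrt(1516) ↦ -sqrt(1516). Hence Gal(Q(sqrt(1516))/Q) = Z/2Z.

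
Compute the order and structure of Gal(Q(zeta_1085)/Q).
|Gal(Q(zeta_1085)/Q)| = phi(1085) = 720; group ≅ (Z/1085Z)^* ≅ Z/4Z × Z/6Z × Z/30Z

The n-th cyclotomic polynomial Φ_1085(x) is the minimal polynomial of zeta_1085 over Q and has degree phi(1085) = 720. So Q(zeta_1085) is a degree-720 Galois extension with Galois group (Z/1085Z)^*. By CRT, (Z/1085Z)^* ≅ (Z/5Z)^* × (Z/7Z)^* × (Z/31Z)^*. Each prime-power unit group is (Z/5Z)^* ≅ Z/4Z; (Z/7Z)^* ≅ Z/6Z; (Z/31Z)^* ≅ Z/30Z. Hence Gal(Q(zeta_1085)/Q) ≅ Z/4Z × Z/6Z × Z/30Z.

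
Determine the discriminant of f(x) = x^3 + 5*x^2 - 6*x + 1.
Δ = 697

For x^3 + a x^2 + b x + c the discriminant is Δ = 18 a b c - 4 a^3 c + a^2 b^2 - 4 b^3 - 27 c^2.
Plug a = 5, b = -6, c = 1:
  18*(5)*(-6)*(1) - 4*(5)^3*(1) + (5)^2*(-6)^2 - 4*(-6)^3 - 27*(1)^2
  = -540 + (-500) + 900 + (864) + (-27)
  = 697.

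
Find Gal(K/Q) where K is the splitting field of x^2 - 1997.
Gal(K/Q) = Z/2Z (cyclic of order 2)

x^2 - 1997 is irreducible over Q since 1997 is not a rational square. The splitting field Q(sqrt(1997)) has degree 2 over Q, and its unique nontrivial automorphism is sqrt(1997) ↦ -sqrt(1997). Hence Gal(Q(sqrt(1997))/Q) = Z/2Z.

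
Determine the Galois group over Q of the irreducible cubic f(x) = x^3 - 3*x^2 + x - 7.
Gal(K/Q) = S_3 (symmetric group of order 6)

Compute the discriminant of x^3 + (-3)*x^2 + (1)*x + (-7): Δ = -1696. Since Δ is not a rational square, the Galois group is not contained in A_3; it must be the full S_3 (irreducibility of the cubic rules out anything smaller).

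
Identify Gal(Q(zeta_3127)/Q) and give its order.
|Gal(Q(zeta_3127)/Q)| = phi(3127) = 3016; group ≅ (Z/3127Z)^* ≅ Z/52Z × Z/58Z

The n-th cyclotomic polynomial Φ_3127(x) is the minimal polynomial of zeta_3127 over Q and has degree phi(3127) = 3016. So Q(zeta_3127) is a degree-3016 Galois extension with Galois group (Z/3127Z)^*. By CRT, (Z/3127Z)^* ≅ (Z/53Z)^* × (Z/59Z)^*. Each prime-power unit group is (Z/53Z)^* ≅ Z/52Z; (Z/59Z)^* ≅ Z/58Z. Hence Gal(Q(zeta_3127)/Q) ≅ Z/52Z × Z/58Z.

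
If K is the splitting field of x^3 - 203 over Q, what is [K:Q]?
[K:Q] = 6

x^3 - 203 has one real root r = 203^(1/3) and two complex roots r*zeta_3, r*zeta_3^2 where zeta_3 = e^(2*pi*i/3). The splitting field is Q(r, zeta_3). [Q(r):Q] = 3 and [Q(zeta_3):Q] = 2 with gcd = 1, so [Q(r, zeta_3):Q] = 3 * 2 = 6.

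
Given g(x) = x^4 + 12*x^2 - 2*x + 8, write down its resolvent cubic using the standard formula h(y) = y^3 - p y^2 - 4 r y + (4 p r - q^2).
h(y) = y^3 - 12*y^2 - 32*y + 380

Identify coefficients: p = 12, q = -2, r = 8.
Plug into h(y) = y^3 - p y^2 - 4 r y + (4 p r - q^2):
  h(y) = y^3 - (12) y^2 - 4*(8) y + (4*(12)*(8) - (-2)^2)
       = y^3 + (-12) y^2 + (-32) y + (380).
Simplifying: h(y) = y^3 - 12*y^2 - 32*y + 380.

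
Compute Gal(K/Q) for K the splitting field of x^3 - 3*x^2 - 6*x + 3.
Gal(K/Q) = S_3 (symmetric group of order 6)

Compute the discriminant of x^3 + (-3)*x^2 + (-6)*x + (3): Δ = 2241. Since Δ is not a rational square, the Galois group is not contained in A_3; it must be the full S_3 (irreducibility of the cubic rules out anything smaller).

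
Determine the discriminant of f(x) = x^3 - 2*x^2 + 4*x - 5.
Δ = -307

For x^3 + a x^2 + b x + c the discriminant is Δ = 18 a b c - 4 a^3 c + a^2 b^2 - 4 b^3 - 27 c^2.
Plug a = -2, b = 4, c = -5:
  18*(-2)*(4)*(-5) - 4*(-2)^3*(-5) + (-2)^2*(4)^2 - 4*(4)^3 - 27*(-5)^2
  = 720 + (-160) + 64 + (-256) + (-675)
  = -307.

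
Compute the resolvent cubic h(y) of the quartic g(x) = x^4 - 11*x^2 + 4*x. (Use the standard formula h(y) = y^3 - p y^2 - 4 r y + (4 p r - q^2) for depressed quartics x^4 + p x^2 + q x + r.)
h(y) = y^3 + 11*y^2 - 16

Identify coefficients: p = -11, q = 4, r = 0.
Plug into h(y) = y^3 - p y^2 - 4 r y + (4 p r - q^2):
  h(y) = y^3 - (-11) y^2 - 4*(0) y + (4*(-11)*(0) - (4)^2)
       = y^3 + (11) y^2 + (0) y + (-16).
Simplifying: h(y) = y^3 + 11*y^2 - 16.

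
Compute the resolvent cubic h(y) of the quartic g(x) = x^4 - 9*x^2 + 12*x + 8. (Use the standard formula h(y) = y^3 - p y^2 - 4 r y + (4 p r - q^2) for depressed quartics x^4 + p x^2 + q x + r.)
h(y) = y^3 + 9*y^2 - 32*y - 432

Identify coefficients: p = -9, q = 12, r = 8.
Plug into h(y) = y^3 - p y^2 - 4 r y + (4 p r - q^2):
  h(y) = y^3 - (-9) y^2 - 4*(8) y + (4*(-9)*(8) - (12)^2)
       = y^3 + (9) y^2 + (-32) y + (-432).
Simplifying: h(y) = y^3 + 9*y^2 - 32*y - 432.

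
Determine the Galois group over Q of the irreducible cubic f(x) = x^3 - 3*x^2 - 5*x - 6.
Gal(K/Q) = S_3 (symmetric group of order 6)

Compute the discriminant of x^3 + (-3)*x^2 + (-5)*x + (-6): Δ = -2515. Since Δ is not a rational square, the Galois group is not contained in A_3; it must be the full S_3 (irreducibility of the cubic rules out anything smaller).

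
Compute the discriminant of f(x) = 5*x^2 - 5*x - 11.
Δ = 245

For a quadratic a x^2 + b x + c the discriminant is Δ = b^2 - 4ac = (-5)^2 - 4*(5)*(-11) = 25 - (-220) = 245.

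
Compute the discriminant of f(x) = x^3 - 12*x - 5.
Δ = 6237

For a depressed cubic x^3 + p x + q the discriminant is Δ = -4 p^3 - 27 q^2 = -4*(-12)^3 - 27*(-5)^2 = 6912 - 675 = 6237.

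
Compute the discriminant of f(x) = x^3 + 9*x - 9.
Δ = -5103

For a depressed cubic x^3 + p x + q the discriminant is Δ = -4 p^3 - 27 q^2 = -4*(9)^3 - 27*(-9)^2 = -2916 - 2187 = -5103.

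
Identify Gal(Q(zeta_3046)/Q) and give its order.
|Gal(Q(zeta_3046)/Q)| = phi(3046) = 1522; group ≅ (Z/3046Z)^* ≅ Z/1522Z

The n-th cyclotomic polynomial Φ_3046(x) is the minimal polynomial of zeta_3046 over Q and has degree phi(3046) = 1522. So Q(zeta_3046) is a degree-1522 Galois extension with Galois group (Z/3046Z)^*. By CRT, (Z/3046Z)^* ≅ (Z/2Z)^* × (Z/1523Z)^*. Each prime-power unit group is (Z/2Z)^* ≅ trivial group (order 1); (Z/1523Z)^* ≅ Z/1522Z. Hence Gal(Q(zeta_3046)/Q) ≅ Z/1522Z.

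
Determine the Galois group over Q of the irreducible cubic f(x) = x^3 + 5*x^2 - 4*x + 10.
Gal(K/Q) = S_3 (symmetric group of order 6)

Compute the discriminant of x^3 + (5)*x^2 + (-4)*x + (10): Δ = -10644. Since Δ is not a rational square, the Galois group is not contained in A_3; it must be the full S_3 (irreducibility of the cubic rules out anything smaller).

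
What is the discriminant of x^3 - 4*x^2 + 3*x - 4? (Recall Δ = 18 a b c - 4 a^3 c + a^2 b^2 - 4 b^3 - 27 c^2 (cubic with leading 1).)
Δ = -556

For x^3 + a x^2 + b x + c the discriminant is Δ = 18 a b c - 4 a^3 c + a^2 b^2 - 4 b^3 - 27 c^2.
Plug a = -4, b = 3, c = -4:
  18*(-4)*(3)*(-4) - 4*(-4)^3*(-4) + (-4)^2*(3)^2 - 4*(3)^3 - 27*(-4)^2
  = 864 + (-1024) + 144 + (-108) + (-432)
  = -556.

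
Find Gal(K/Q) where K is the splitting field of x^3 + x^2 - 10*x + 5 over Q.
Gal(K/Q) = S_3 (symmetric group of order 6)

Compute the discriminant of x^3 + (1)*x^2 + (-10)*x + (5): Δ = 2505. Since Δ is not a rational square, the Galois group is not contained in A_3; it must be the full S_3 (irreducibility of the cubic rules out anything smaller).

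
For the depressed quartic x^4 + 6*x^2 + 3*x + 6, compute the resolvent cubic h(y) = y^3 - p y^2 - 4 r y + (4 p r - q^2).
h(y) = y^3 - 6*y^2 - 24*y + 135

Identify coefficients: p = 6, q = 3, r = 6.
Plug into h(y) = y^3 - p y^2 - 4 r y + (4 p r - q^2):
  h(y) = y^3 - (6) y^2 - 4*(6) y + (4*(6)*(6) - (3)^2)
       = y^3 + (-6) y^2 + (-24) y + (135).
Simplifying: h(y) = y^3 - 6*y^2 - 24*y + 135.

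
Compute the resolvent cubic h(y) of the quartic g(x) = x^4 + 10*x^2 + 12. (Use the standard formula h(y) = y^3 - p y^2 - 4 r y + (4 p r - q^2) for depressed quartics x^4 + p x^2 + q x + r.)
h(y) = y^3 - 10*y^2 - 48*y + 480

Identify coefficients: p = 10, q = 0, r = 12.
Plug into h(y) = y^3 - p y^2 - 4 r y + (4 p r - q^2):
  h(y) = y^3 - (10) y^2 - 4*(12) y + (4*(10)*(12) - (0)^2)
       = y^3 + (-10) y^2 + (-48) y + (480).
Simplifying: h(y) = y^3 - 10*y^2 - 48*y + 480.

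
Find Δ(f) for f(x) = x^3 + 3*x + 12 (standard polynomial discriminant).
Δ = -3996

For a depressed cubic x^3 + p x + q the discriminant is Δ = -4 p^3 - 27 q^2 = -4*(3)^3 - 27*(12)^2 = -108 - 3888 = -3996.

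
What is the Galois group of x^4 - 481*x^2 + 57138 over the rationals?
Gal(K/Q) = V_4 (Klein four-group, Z/2Z × Z/2Z)

f factors as (x^2 - 214)(x^2 - 267), so the splitting field is K = Q(sqrt(214), sqrt(267)). The elements 214, 267, 57138 are all non-squares in Q, so sqrt(214) and sqrt(267) generate independent quadratic extensions. Thus [K:Q] = 4 and Gal(K/Q) is generated by the two order-2 automorphisms sqrt(214) ↦ -sqrt(214) and sqrt(267) ↦ -sqrt(267), giving V_4.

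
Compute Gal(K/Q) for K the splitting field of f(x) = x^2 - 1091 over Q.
Gal(K/Q) = Z/2Z (cyclic of order 2)

x^2 - 1091 is irreducible over Q since 1091 is not a rational square. The splitting field Q(sqrt(1091)) has degree 2 over Q, and its unique nontrivial automorphism is sqrt(1091) ↦ -sqrt(1091). Hence Gal(Q(sqrt(1091))/Q) = Z/2Z.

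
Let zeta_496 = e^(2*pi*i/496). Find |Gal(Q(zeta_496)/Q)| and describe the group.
|Gal(Q(zeta_496)/Q)| = phi(496) = 240; group ≅ (Z/496Z)^* ≅ Z/2Z × Z/4Z × Z/30Z

The n-th cyclotomic polynomial Φ_496(x) is the minimal polynomial of zeta_496 over Q and has degree phi(496) = 240. So Q(zeta_496) is a degree-240 Galois extension with Galois group (Z/496Z)^*. By CRT, (Z/496Z)^* ≅ (Z/16Z)^* × (Z/31Z)^*. Each prime-power unit group is (Z/16Z)^* ≅ Z/2Z × Z/4Z; (Z/31Z)^* ≅ Z/30Z. Hence Gal(Q(zeta_496)/Q) ≅ Z/2Z × Z/4Z × Z/30Z.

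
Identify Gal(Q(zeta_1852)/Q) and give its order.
|Gal(Q(zeta_1852)/Q)| = phi(1852) = 924; group ≅ (Z/1852Z)^* ≅ Z/2Z × Z/462Z

The n-th cyclotomic polynomial Φ_1852(x) is the minimal polynomial of zeta_1852 over Q and has degree phi(1852) = 924. So Q(zeta_1852) is a degree-924 Galois extension with Galois group (Z/1852Z)^*. By CRT, (Z/1852Z)^* ≅ (Z/4Z)^* × (Z/463Z)^*. Each prime-power unit group is (Z/4Z)^* ≅ Z/2Z; (Z/463Z)^* ≅ Z/462Z. Hence Gal(Q(zeta_1852)/Q) ≅ Z/2Z × Z/462Z.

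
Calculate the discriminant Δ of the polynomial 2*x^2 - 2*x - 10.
Δ = 84

For a quadratic a x^2 + b x + c the discriminant is Δ = b^2 - 4ac = (-2)^2 - 4*(2)*(-10) = 4 - (-80) = 84.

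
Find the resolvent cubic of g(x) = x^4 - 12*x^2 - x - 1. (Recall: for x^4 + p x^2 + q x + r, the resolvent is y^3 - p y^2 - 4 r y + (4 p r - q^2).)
h(y) = y^3 + 12*y^2 + 4*y + 47

Identify coefficients: p = -12, q = -1, r = -1.
Plug into h(y) = y^3 - p y^2 - 4 r y + (4 p r - q^2):
  h(y) = y^3 - (-12) y^2 - 4*(-1) y + (4*(-12)*(-1) - (-1)^2)
       = y^3 + (12) y^2 + (4) y + (47).
Simplifying: h(y) = y^3 + 12*y^2 + 4*y + 47.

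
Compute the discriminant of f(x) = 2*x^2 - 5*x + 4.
Δ = -7

For a quadratic a x^2 + b x + c the discriminant is Δ = b^2 - 4ac = (-5)^2 - 4*(2)*(4) = 25 - (32) = -7.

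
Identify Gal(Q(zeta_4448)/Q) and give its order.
|Gal(Q(zeta_4448)/Q)| = phi(4448) = 2208; group ≅ (Z/4448Z)^* ≅ Z/2Z × Z/8Z × Z/138Z

The n-th cyclotomic polynomial Φ_4448(x) is the minimal polynomial of zeta_4448 over Q and has degree phi(4448) = 2208. So Q(zeta_4448) is a degree-2208 Galois extension with Galois group (Z/4448Z)^*. By CRT, (Z/4448Z)^* ≅ (Z/32Z)^* × (Z/139Z)^*. Each prime-power unit group is (Z/32Z)^* ≅ Z/2Z × Z/8Z; (Z/139Z)^* ≅ Z/138Z. Hence Gal(Q(zeta_4448)/Q) ≅ Z/2Z × Z/8Z × Z/138Z.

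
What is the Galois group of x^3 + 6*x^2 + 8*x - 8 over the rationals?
Gal(K/Q) = S_3 (symmetric group of order 6)

Compute the discriminant of x^3 + (6)*x^2 + (8)*x + (-8): Δ = -1472. Since Δ is not a rational square, the Galois group is not contained in A_3; it must be the full S_3 (irreducibility of the cubic rules out anything smaller).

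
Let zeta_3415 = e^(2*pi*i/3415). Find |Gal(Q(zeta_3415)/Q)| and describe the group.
|Gal(Q(zeta_3415)/Q)| = phi(3415) = 2728; group ≅ (Z/3415Z)^* ≅ Z/4Z × Z/682Z

The n-th cyclotomic polynomial Φ_3415(x) is the minimal polynomial of zeta_3415 over Q and has degree phi(3415) = 2728. So Q(zeta_3415) is a degree-2728 Galois extension with Galois group (Z/3415Z)^*. By CRT, (Z/3415Z)^* ≅ (Z/5Z)^* × (Z/683Z)^*. Each prime-power unit group is (Z/5Z)^* ≅ Z/4Z; (Z/683Z)^* ≅ Z/682Z. Hence Gal(Q(zeta_3415)/Q) ≅ Z/4Z × Z/682Z.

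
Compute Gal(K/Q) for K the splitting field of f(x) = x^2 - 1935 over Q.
Gal(K/Q) = Z/2Z (cyclic of order 2)

x^2 - 1935 is irreducible over Q since 1935 is not a rational square. The splitting field Q(sqrt(1935)) has degree 2 over Q, and its unique nontrivial automorphism is sqrt(1935) ↦ -sqrt(1935). Hence Gal(Q(sqrt(1935))/Q) = Z/2Z.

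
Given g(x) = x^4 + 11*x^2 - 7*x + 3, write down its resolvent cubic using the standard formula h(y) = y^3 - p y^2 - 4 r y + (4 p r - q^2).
h(y) = y^3 - 11*y^2 - 12*y + 83

Identify coefficients: p = 11, q = -7, r = 3.
Plug into h(y) = y^3 - p y^2 - 4 r y + (4 p r - q^2):
  h(y) = y^3 - (11) y^2 - 4*(3) y + (4*(11)*(3) - (-7)^2)
       = y^3 + (-11) y^2 + (-12) y + (83).
Simplifying: h(y) = y^3 - 11*y^2 - 12*y + 83.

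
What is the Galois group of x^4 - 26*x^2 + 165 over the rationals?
Gal(K/Q) = V_4 (Klein four-group, Z/2Z × Z/2Z)

f factors as (x^2 - 15)(x^2 - 11), so the splitting field is K = Q(sqrt(15), sqrt(11)). The elements 15, 11, 165 are all non-squares in Q, so sqrt(15) and sqrt(11) generate independent quadratic extensions. Thus [K:Q] = 4 and Gal(K/Q) is generated by the two order-2 automorphisms sqrt(15) ↦ -sqrt(15) and sqrt(11) ↦ -sqrt(11), giving V_4.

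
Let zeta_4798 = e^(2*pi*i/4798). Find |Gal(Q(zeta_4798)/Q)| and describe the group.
|Gal(Q(zeta_4798)/Q)| = phi(4798) = 2398; group ≅ (Z/4798Z)^* ≅ Z/2398Z

The n-th cyclotomic polynomial Φ_4798(x) is the minimal polynomial of zeta_4798 over Q and has degree phi(4798) = 2398. So Q(zeta_4798) is a degree-2398 Galois extension with Galois group (Z/4798Z)^*. By CRT, (Z/4798Z)^* ≅ (Z/2Z)^* × (Z/2399Z)^*. Each prime-power unit group is (Z/2Z)^* ≅ trivial group (order 1); (Z/2399Z)^* ≅ Z/2398Z. Hence Gal(Q(zeta_4798)/Q) ≅ Z/2398Z.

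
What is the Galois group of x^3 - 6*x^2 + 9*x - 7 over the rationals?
Gal(K/Q) = S_3 (symmetric group of order 6)

Compute the discriminant of x^3 + (-6)*x^2 + (9)*x + (-7): Δ = -567. Since Δ is not a rational square, the Galois group is not contained in A_3; it must be the full S_3 (irreducibility of the cubic rules out anything smaller).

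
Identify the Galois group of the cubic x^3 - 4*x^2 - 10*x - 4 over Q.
Gal(K/Q) = S_3 (symmetric group of order 6)

Compute the discriminant of x^3 + (-4)*x^2 + (-10)*x + (-4): Δ = 1264. Since Δ is not a rational square, the Galois group is not contained in A_3; it must be the full S_3 (irreducibility of the cubic rules out anything smaller).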